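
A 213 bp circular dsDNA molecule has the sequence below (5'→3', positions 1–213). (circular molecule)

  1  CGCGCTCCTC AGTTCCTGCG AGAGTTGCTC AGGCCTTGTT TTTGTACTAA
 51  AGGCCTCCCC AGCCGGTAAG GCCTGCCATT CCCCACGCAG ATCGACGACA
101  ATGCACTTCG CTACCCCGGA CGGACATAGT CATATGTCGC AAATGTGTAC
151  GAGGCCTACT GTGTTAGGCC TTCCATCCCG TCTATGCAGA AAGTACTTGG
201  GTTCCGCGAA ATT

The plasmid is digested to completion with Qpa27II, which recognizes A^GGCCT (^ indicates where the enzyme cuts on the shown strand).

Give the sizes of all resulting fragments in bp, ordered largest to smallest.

83, 78, 20, 18, 14 bp

Qpa27II sites (AGGCCT) start at positions 31, 51, 69, 152, 166.
Qpa27II cuts after the first base of each site, so after positions 31, 51, 69, 152, 166.
Circular molecule, 5 cuts → 5 fragments:
  32–51 → 20 bp
  52–69 → 18 bp
  70–152 → 83 bp
  153–166 → 14 bp
  167–213 then 1–31 → 47 + 31 = 78 bp
Sorted largest to smallest: 83, 78, 20, 18, 14 bp.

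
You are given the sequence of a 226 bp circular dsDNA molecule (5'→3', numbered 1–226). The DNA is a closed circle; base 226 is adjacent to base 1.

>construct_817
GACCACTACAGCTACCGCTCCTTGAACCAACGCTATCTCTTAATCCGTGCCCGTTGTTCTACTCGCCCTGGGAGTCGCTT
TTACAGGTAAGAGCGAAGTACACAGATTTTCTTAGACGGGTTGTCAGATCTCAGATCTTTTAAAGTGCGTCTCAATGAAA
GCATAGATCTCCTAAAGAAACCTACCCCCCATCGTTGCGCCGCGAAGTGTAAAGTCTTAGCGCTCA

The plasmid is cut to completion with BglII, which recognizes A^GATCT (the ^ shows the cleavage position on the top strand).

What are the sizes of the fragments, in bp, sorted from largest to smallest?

BglII sites (AGATCT) start at positions 126, 133, 165.
BglII cuts after the first base of each site, so after positions 126, 133, 165.
Circular molecule, 3 cuts → 3 fragments:
  127–133 → 7 bp
  134–165 → 32 bp
  166–226 then 1–126 → 61 + 126 = 187 bp
Sorted largest to smallest: 187, 32, 7 bp.

187, 32, 7 bp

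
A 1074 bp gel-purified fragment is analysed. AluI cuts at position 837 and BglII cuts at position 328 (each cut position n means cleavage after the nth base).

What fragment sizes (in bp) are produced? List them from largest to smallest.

509, 328, 237 bp

Combined cut positions (sorted): 328, 837.
Linear molecule, 2 cuts → 3 fragments:
  328 − 0 = 328 bp
  837 − 328 = 509 bp
  1074 − 837 = 237 bp
Sorted largest to smallest: 509, 328, 237 bp.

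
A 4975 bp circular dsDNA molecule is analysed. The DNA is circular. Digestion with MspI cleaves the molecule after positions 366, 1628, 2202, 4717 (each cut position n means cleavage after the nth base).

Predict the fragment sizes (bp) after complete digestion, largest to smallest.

2515, 1262, 624, 574 bp

Circular molecule, 4 cuts → 4 fragments:
  1628 − 366 = 1262 bp
  2202 − 1628 = 574 bp
  4717 − 2202 = 2515 bp
  wrap: 4975 − 4717 + 366 = 624 bp
Sorted largest to smallest: 2515, 1262, 624, 574 bp.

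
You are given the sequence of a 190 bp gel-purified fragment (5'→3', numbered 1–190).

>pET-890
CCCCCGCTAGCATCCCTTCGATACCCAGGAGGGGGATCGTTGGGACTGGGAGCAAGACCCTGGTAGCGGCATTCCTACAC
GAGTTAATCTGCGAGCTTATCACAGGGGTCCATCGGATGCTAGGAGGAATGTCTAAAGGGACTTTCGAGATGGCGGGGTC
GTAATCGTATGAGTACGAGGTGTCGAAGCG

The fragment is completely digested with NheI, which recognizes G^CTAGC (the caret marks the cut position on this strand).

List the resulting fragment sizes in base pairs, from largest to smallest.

The NheI site (GCTAGC) starts at position 6.
NheI cuts after the first base of each site, so after position 6.
Linear molecule, 1 cut → 2 fragments:
  1–6 → 6 bp
  7–190 → 184 bp
Sorted largest to smallest: 184, 6 bp.

184, 6 bp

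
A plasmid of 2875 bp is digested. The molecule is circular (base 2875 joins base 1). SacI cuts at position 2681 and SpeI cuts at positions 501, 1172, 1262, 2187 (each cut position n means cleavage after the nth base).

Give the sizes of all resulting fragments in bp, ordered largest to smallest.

925, 695, 671, 494, 90 bp

Combined cut positions (sorted): 501, 1172, 1262, 2187, 2681.
Circular molecule, 5 cuts → 5 fragments:
  1172 − 501 = 671 bp
  1262 − 1172 = 90 bp
  2187 − 1262 = 925 bp
  2681 − 2187 = 494 bp
  wrap: 2875 − 2681 + 501 = 695 bp
Sorted largest to smallest: 925, 695, 671, 494, 90 bp.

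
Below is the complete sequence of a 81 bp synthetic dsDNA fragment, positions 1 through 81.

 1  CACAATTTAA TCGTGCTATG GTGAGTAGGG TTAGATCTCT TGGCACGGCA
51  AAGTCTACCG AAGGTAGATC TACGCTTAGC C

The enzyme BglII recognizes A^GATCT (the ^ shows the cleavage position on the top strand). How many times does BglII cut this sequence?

2

AGATCT occurs starting at positions 33, 66.
BglII cuts at 2 sites.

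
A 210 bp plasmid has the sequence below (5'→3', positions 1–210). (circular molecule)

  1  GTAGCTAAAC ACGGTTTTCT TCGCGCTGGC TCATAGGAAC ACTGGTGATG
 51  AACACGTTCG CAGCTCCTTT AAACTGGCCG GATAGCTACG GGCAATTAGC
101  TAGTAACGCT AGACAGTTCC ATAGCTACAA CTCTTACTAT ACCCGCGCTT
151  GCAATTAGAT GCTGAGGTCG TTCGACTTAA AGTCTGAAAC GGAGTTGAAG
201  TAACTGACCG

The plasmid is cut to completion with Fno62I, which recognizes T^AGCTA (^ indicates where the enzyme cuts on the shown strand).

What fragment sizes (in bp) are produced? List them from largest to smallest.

Fno62I sites (TAGCTA) start at positions 2, 83, 97, 122.
Fno62I cuts after the first base of each site, so after positions 2, 83, 97, 122.
Circular molecule, 4 cuts → 4 fragments:
  3–83 → 81 bp
  84–97 → 14 bp
  98–122 → 25 bp
  123–210 then 1–2 → 88 + 2 = 90 bp
Sorted largest to smallest: 90, 81, 25, 14 bp.

90, 81, 25, 14 bp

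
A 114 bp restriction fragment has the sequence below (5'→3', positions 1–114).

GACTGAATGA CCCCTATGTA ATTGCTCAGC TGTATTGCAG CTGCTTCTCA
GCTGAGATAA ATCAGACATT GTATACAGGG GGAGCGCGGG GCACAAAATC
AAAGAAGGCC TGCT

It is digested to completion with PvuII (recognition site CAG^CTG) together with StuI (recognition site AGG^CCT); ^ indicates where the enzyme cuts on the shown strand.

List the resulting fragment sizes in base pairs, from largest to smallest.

PvuII sites (CAGCTG) start at positions 27, 38, 49.
PvuII cuts after base 3 of each site, so after positions 29, 40, 51.
The StuI site (AGGCCT) starts at position 106.
StuI cuts after base 3 of each site, so after position 108.
Combined cut positions: 29, 40, 51, 108.
Linear molecule, 4 cuts → 5 fragments:
  1–29 → 29 bp
  30–40 → 11 bp
  41–51 → 11 bp
  52–108 → 57 bp
  109–114 → 6 bp
Sorted largest to smallest: 57, 29, 11, 11, 6 bp.

57, 29, 11, 11, 6 bp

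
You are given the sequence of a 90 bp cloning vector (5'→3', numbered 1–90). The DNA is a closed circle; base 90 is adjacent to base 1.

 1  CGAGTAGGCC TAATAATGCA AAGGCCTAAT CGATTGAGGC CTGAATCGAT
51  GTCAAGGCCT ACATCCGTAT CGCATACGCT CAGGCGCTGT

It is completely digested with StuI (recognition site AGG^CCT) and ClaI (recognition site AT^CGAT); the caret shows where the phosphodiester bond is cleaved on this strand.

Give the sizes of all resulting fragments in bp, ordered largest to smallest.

41, 16, 11, 9, 7, 6 bp

StuI sites (AGGCCT) start at positions 6, 22, 37, 55.
StuI cuts after base 3 of each site, so after positions 8, 24, 39, 57.
ClaI sites (ATCGAT) start at positions 29, 45.
ClaI cuts after base 2 of each site, so after positions 30, 46.
Combined cut positions: 8, 24, 30, 39, 46, 57.
Circular molecule, 6 cuts → 6 fragments:
  9–24 → 16 bp
  25–30 → 6 bp
  31–39 → 9 bp
  40–46 → 7 bp
  47–57 → 11 bp
  58–90 then 1–8 → 33 + 8 = 41 bp
Sorted largest to smallest: 41, 16, 11, 9, 7, 6 bp.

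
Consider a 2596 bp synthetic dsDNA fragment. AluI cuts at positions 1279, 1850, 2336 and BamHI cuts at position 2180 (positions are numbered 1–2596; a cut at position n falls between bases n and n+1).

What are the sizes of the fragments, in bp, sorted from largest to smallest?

Combined cut positions (sorted): 1279, 1850, 2180, 2336.
Linear molecule, 4 cuts → 5 fragments:
  1279 − 0 = 1279 bp
  1850 − 1279 = 571 bp
  2180 − 1850 = 330 bp
  2336 − 2180 = 156 bp
  2596 − 2336 = 260 bp
Sorted largest to smallest: 1279, 571, 330, 260, 156 bp.

1279, 571, 330, 260, 156 bp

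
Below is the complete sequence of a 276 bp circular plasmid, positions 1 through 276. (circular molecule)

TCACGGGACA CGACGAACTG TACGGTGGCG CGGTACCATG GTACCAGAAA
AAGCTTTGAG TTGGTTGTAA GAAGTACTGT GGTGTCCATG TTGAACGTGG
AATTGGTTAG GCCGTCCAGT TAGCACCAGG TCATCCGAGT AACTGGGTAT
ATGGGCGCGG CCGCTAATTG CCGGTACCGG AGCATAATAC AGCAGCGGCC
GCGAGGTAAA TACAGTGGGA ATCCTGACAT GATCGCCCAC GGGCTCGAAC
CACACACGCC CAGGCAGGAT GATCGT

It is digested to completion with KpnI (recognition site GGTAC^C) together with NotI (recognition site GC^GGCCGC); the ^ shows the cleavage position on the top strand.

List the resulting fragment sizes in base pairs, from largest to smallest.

116, 114, 19, 19, 8 bp

KpnI sites (GGTACC) start at positions 32, 40, 173.
KpnI cuts after base 5 of each site (before the last base), so after positions 36, 44, 177.
NotI sites (GCGGCCGC) start at positions 157, 195.
NotI cuts after base 2 of each site, so after positions 158, 196.
Combined cut positions: 36, 44, 158, 177, 196.
Circular molecule, 5 cuts → 5 fragments:
  37–44 → 8 bp
  45–158 → 114 bp
  159–177 → 19 bp
  178–196 → 19 bp
  197–276 then 1–36 → 80 + 36 = 116 bp
Sorted largest to smallest: 116, 114, 19, 19, 8 bp.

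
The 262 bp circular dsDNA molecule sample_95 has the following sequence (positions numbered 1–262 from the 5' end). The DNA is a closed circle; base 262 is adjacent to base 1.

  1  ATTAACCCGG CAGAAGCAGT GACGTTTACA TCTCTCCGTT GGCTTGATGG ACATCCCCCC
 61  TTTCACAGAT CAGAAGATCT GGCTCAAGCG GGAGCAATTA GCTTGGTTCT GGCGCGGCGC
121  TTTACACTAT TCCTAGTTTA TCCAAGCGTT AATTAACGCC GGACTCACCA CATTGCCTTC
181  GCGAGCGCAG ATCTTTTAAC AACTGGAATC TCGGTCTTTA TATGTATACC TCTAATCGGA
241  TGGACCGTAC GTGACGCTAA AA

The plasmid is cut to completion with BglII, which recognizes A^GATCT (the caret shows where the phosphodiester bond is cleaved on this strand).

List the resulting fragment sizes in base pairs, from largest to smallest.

148, 114 bp

BglII sites (AGATCT) start at positions 75, 189.
BglII cuts after the first base of each site, so after positions 75, 189.
Circular molecule, 2 cuts → 2 fragments:
  76–189 → 114 bp
  190–262 then 1–75 → 73 + 75 = 148 bp
Sorted largest to smallest: 148, 114 bp.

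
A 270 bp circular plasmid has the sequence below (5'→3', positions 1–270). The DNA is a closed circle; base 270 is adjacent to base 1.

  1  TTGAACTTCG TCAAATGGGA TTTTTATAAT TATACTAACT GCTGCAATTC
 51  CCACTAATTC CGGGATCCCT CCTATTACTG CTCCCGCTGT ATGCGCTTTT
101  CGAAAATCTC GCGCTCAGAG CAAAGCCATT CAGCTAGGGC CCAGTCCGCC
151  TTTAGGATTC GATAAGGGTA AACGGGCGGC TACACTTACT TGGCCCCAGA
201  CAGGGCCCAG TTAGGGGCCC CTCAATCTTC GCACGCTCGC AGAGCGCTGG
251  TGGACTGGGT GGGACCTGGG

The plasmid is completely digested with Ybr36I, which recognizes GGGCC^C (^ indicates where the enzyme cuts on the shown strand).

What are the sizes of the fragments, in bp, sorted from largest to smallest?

Ybr36I sites (GGGCCC) start at positions 137, 203, 215.
Ybr36I cuts after base 5 of each site (before the last base), so after positions 141, 207, 219.
Circular molecule, 3 cuts → 3 fragments:
  142–207 → 66 bp
  208–219 → 12 bp
  220–270 then 1–141 → 51 + 141 = 192 bp
Sorted largest to smallest: 192, 66, 12 bp.

192, 66, 12 bp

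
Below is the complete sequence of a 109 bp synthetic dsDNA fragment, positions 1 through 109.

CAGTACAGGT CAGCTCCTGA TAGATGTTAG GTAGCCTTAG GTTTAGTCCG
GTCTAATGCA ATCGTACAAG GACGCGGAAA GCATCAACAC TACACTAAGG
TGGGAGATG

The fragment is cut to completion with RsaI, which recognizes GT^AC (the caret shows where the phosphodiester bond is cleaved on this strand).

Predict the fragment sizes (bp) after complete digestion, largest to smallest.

61, 44, 4 bp

RsaI sites (GTAC) start at positions 3, 64.
RsaI cuts after base 2 of each site, so after positions 4, 65.
Linear molecule, 2 cuts → 3 fragments:
  1–4 → 4 bp
  5–65 → 61 bp
  66–109 → 44 bp
Sorted largest to smallest: 61, 44, 4 bp.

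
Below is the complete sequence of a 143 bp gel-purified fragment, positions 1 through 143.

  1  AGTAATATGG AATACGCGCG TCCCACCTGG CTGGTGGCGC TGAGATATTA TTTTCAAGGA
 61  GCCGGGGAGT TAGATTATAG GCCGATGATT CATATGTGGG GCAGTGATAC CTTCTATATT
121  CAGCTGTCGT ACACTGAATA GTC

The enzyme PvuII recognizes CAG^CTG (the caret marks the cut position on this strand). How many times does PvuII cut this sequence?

1

CAGCTG occurs starting at position 121.
PvuII cuts at 1 site.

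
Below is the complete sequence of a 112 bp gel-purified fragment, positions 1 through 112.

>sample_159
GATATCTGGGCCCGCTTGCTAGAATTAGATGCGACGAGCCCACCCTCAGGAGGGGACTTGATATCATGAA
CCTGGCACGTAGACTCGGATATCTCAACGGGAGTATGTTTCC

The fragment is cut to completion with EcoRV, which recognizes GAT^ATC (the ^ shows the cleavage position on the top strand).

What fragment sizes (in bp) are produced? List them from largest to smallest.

EcoRV sites (GATATC) start at positions 1, 60, 88.
EcoRV cuts after base 3 of each site, so after positions 3, 62, 90.
Linear molecule, 3 cuts → 4 fragments:
  1–3 → 3 bp
  4–62 → 59 bp
  63–90 → 28 bp
  91–112 → 22 bp
Sorted largest to smallest: 59, 28, 22, 3 bp.

59, 28, 22, 3 bp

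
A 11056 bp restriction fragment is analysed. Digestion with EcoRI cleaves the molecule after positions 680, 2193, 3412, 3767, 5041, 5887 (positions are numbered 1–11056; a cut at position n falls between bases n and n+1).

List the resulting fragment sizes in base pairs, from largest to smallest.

5169, 1513, 1274, 1219, 846, 680, 355 bp

Linear molecule, 6 cuts → 7 fragments:
  680 − 0 = 680 bp
  2193 − 680 = 1513 bp
  3412 − 2193 = 1219 bp
  3767 − 3412 = 355 bp
  5041 − 3767 = 1274 bp
  5887 − 5041 = 846 bp
  11056 − 5887 = 5169 bp
Sorted largest to smallest: 5169, 1513, 1274, 1219, 846, 680, 355 bp.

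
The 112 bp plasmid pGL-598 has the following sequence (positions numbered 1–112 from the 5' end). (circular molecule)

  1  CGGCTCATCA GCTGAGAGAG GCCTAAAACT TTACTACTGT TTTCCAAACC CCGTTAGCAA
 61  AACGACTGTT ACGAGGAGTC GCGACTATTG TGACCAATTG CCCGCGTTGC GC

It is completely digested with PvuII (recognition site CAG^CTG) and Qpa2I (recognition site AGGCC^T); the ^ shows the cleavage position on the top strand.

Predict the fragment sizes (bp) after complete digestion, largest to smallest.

100, 12 bp

The PvuII site (CAGCTG) starts at position 9.
PvuII cuts after base 3 of each site, so after position 11.
The Qpa2I site (AGGCCT) starts at position 19.
Qpa2I cuts after base 5 of each site (before the last base), so after position 23.
Combined cut positions: 11, 23.
Circular molecule, 2 cuts → 2 fragments:
  12–23 → 12 bp
  24–112 then 1–11 → 89 + 11 = 100 bp
Sorted largest to smallest: 100, 12 bp.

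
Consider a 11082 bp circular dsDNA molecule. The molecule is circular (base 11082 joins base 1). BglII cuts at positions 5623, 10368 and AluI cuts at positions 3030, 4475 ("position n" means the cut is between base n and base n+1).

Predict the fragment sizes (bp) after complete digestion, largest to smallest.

4745, 3744, 1445, 1148 bp

Combined cut positions (sorted): 3030, 4475, 5623, 10368.
Circular molecule, 4 cuts → 4 fragments:
  4475 − 3030 = 1445 bp
  5623 − 4475 = 1148 bp
  10368 − 5623 = 4745 bp
  wrap: 11082 − 10368 + 3030 = 3744 bp
Sorted largest to smallest: 4745, 3744, 1445, 1148 bp.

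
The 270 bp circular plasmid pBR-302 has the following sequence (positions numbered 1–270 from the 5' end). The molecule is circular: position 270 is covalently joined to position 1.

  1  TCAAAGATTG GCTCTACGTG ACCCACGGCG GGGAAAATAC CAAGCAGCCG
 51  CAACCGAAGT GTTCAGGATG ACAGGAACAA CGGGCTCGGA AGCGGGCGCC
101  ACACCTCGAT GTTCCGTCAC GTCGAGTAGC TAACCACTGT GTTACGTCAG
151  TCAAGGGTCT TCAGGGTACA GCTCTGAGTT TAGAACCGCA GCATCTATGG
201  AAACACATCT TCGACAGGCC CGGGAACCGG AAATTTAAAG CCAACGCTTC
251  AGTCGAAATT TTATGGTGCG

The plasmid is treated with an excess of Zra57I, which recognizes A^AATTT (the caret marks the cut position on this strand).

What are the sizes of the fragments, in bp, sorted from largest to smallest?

Zra57I sites (AAATTT) start at positions 231, 256.
Zra57I cuts after the first base of each site, so after positions 231, 256.
Circular molecule, 2 cuts → 2 fragments:
  232–256 → 25 bp
  257–270 then 1–231 → 14 + 231 = 245 bp
Sorted largest to smallest: 245, 25 bp.

245, 25 bp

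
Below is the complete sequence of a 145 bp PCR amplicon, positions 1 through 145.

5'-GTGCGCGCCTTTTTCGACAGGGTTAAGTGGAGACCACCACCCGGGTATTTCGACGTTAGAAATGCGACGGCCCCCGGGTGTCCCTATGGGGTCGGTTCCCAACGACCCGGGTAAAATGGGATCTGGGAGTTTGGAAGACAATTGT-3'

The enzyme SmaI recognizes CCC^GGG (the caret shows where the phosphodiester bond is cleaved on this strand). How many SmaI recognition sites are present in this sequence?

3

CCCGGG occurs starting at positions 40, 73, 106.
SmaI cuts at 3 sites.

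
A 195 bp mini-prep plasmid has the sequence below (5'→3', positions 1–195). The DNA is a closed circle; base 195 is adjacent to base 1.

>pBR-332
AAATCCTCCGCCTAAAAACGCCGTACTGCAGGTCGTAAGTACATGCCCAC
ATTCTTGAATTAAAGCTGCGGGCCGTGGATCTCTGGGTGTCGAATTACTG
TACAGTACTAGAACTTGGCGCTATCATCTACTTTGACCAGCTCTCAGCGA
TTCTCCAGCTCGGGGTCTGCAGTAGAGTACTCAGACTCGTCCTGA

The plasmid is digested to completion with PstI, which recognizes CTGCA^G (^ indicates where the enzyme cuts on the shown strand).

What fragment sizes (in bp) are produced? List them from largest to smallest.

141, 54 bp

PstI sites (CTGCAG) start at positions 26, 167.
PstI cuts after base 5 of each site (before the last base), so after positions 30, 171.
Circular molecule, 2 cuts → 2 fragments:
  31–171 → 141 bp
  172–195 then 1–30 → 24 + 30 = 54 bp
Sorted largest to smallest: 141, 54 bp.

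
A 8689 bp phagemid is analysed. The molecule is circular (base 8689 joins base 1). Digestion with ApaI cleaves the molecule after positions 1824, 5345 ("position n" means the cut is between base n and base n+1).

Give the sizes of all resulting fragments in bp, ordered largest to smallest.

5168, 3521 bp

Circular molecule, 2 cuts → 2 fragments:
  5345 − 1824 = 3521 bp
  wrap: 8689 − 5345 + 1824 = 5168 bp
Sorted largest to smallest: 5168, 3521 bp.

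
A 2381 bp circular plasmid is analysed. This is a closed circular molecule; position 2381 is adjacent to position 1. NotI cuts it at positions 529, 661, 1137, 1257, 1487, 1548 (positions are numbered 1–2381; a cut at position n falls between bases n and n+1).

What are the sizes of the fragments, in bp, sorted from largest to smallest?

1362, 476, 230, 132, 120, 61 bp

Circular molecule, 6 cuts → 6 fragments:
  661 − 529 = 132 bp
  1137 − 661 = 476 bp
  1257 − 1137 = 120 bp
  1487 − 1257 = 230 bp
  1548 − 1487 = 61 bp
  wrap: 2381 − 1548 + 529 = 1362 bp
Sorted largest to smallest: 1362, 476, 230, 132, 120, 61 bp.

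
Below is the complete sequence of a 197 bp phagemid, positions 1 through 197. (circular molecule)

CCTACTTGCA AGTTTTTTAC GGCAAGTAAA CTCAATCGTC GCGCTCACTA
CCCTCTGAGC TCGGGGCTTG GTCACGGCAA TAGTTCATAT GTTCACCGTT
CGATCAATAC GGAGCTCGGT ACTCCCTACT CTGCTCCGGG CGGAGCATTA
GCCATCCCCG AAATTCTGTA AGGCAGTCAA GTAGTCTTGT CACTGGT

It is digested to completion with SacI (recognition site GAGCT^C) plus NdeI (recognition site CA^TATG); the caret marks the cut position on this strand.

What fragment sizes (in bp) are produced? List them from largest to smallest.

142, 29, 26 bp

SacI sites (GAGCTC) start at positions 57, 112.
SacI cuts after base 5 of each site (before the last base), so after positions 61, 116.
The NdeI site (CATATG) starts at position 86.
NdeI cuts after base 2 of each site, so after position 87.
Combined cut positions: 61, 87, 116.
Circular molecule, 3 cuts → 3 fragments:
  62–87 → 26 bp
  88–116 → 29 bp
  117–197 then 1–61 → 81 + 61 = 142 bp
Sorted largest to smallest: 142, 29, 26 bp.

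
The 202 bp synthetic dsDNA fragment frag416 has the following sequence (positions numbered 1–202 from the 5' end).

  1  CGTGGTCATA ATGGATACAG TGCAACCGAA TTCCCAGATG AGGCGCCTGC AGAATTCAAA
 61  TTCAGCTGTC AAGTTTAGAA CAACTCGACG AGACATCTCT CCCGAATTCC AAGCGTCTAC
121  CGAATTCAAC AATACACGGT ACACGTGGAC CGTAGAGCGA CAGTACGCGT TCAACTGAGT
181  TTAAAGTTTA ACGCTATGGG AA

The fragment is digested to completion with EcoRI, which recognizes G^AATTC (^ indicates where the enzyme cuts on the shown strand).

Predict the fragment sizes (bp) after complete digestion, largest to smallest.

EcoRI sites (GAATTC) start at positions 28, 52, 104, 122.
EcoRI cuts after the first base of each site, so after positions 28, 52, 104, 122.
Linear molecule, 4 cuts → 5 fragments:
  1–28 → 28 bp
  29–52 → 24 bp
  53–104 → 52 bp
  105–122 → 18 bp
  123–202 → 80 bp
Sorted largest to smallest: 80, 52, 28, 24, 18 bp.

80, 52, 28, 24, 18 bp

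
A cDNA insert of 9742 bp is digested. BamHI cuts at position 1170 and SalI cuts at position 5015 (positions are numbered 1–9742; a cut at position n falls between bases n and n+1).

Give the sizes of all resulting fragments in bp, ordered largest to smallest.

4727, 3845, 1170 bp

Combined cut positions (sorted): 1170, 5015.
Linear molecule, 2 cuts → 3 fragments:
  1170 − 0 = 1170 bp
  5015 − 1170 = 3845 bp
  9742 − 5015 = 4727 bp
Sorted largest to smallest: 4727, 3845, 1170 bp.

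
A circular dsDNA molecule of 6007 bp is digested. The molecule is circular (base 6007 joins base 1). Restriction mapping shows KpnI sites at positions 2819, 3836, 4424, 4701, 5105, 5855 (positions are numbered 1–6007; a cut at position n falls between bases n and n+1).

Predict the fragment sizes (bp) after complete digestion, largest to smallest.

2971, 1017, 750, 588, 404, 277 bp

Circular molecule, 6 cuts → 6 fragments:
  3836 − 2819 = 1017 bp
  4424 − 3836 = 588 bp
  4701 − 4424 = 277 bp
  5105 − 4701 = 404 bp
  5855 − 5105 = 750 bp
  wrap: 6007 − 5855 + 2819 = 2971 bp
Sorted largest to smallest: 2971, 1017, 750, 588, 404, 277 bp.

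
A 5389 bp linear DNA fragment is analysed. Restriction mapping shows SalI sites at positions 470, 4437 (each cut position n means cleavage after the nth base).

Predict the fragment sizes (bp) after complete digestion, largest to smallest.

3967, 952, 470 bp

Linear molecule, 2 cuts → 3 fragments:
  470 − 0 = 470 bp
  4437 − 470 = 3967 bp
  5389 − 4437 = 952 bp
Sorted largest to smallest: 3967, 952, 470 bp.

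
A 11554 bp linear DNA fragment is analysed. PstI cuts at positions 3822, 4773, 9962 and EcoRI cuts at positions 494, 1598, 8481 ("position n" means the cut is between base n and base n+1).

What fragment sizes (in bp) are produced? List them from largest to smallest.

Combined cut positions (sorted): 494, 1598, 3822, 4773, 8481, 9962.
Linear molecule, 6 cuts → 7 fragments:
  494 − 0 = 494 bp
  1598 − 494 = 1104 bp
  3822 − 1598 = 2224 bp
  4773 − 3822 = 951 bp
  8481 − 4773 = 3708 bp
  9962 − 8481 = 1481 bp
  11554 − 9962 = 1592 bp
Sorted largest to smallest: 3708, 2224, 1592, 1481, 1104, 951, 494 bp.

3708, 2224, 1592, 1481, 1104, 951, 494 bp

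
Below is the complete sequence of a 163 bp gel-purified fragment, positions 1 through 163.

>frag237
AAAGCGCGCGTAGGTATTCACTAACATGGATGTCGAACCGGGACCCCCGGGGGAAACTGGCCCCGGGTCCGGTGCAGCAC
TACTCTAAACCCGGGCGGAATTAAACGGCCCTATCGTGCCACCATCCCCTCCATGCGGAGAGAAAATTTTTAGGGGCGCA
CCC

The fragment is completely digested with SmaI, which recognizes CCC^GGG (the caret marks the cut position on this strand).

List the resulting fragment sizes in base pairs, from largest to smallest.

SmaI sites (CCCGGG) start at positions 46, 62, 90.
SmaI cuts after base 3 of each site, so after positions 48, 64, 92.
Linear molecule, 3 cuts → 4 fragments:
  1–48 → 48 bp
  49–64 → 16 bp
  65–92 → 28 bp
  93–163 → 71 bp
Sorted largest to smallest: 71, 48, 28, 16 bp.

71, 48, 28, 16 bp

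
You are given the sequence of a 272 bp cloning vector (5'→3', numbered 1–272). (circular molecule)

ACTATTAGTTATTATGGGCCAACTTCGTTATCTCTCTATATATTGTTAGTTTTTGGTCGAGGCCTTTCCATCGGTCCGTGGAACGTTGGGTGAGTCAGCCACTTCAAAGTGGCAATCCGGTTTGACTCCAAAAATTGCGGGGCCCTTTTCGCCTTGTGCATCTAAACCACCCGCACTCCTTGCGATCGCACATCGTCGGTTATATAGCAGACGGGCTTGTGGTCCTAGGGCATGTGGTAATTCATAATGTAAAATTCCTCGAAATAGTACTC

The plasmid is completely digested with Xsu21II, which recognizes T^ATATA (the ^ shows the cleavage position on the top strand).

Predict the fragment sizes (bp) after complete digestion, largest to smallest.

164, 108 bp

Xsu21II sites (TATATA) start at positions 37, 201.
Xsu21II cuts after the first base of each site, so after positions 37, 201.
Circular molecule, 2 cuts → 2 fragments:
  38–201 → 164 bp
  202–272 then 1–37 → 71 + 37 = 108 bp
Sorted largest to smallest: 164, 108 bp.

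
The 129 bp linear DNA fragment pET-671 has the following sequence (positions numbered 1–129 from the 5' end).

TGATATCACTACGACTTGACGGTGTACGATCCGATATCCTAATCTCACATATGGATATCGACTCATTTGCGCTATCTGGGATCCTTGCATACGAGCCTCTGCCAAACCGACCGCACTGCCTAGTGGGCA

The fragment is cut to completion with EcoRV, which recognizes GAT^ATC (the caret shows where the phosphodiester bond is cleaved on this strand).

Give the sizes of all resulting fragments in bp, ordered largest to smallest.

73, 31, 21, 4 bp

EcoRV sites (GATATC) start at positions 2, 33, 54.
EcoRV cuts after base 3 of each site, so after positions 4, 35, 56.
Linear molecule, 3 cuts → 4 fragments:
  1–4 → 4 bp
  5–35 → 31 bp
  36–56 → 21 bp
  57–129 → 73 bp
Sorted largest to smallest: 73, 31, 21, 4 bp.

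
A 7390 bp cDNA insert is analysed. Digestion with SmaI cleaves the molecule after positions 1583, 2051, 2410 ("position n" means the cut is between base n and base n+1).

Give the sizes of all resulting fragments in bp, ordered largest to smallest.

4980, 1583, 468, 359 bp

Linear molecule, 3 cuts → 4 fragments:
  1583 − 0 = 1583 bp
  2051 − 1583 = 468 bp
  2410 − 2051 = 359 bp
  7390 − 2410 = 4980 bp
Sorted largest to smallest: 4980, 1583, 468, 359 bp.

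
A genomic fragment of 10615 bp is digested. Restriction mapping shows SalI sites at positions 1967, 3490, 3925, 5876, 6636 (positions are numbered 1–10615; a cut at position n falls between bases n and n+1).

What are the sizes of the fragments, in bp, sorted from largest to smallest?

3979, 1967, 1951, 1523, 760, 435 bp

Linear molecule, 5 cuts → 6 fragments:
  1967 − 0 = 1967 bp
  3490 − 1967 = 1523 bp
  3925 − 3490 = 435 bp
  5876 − 3925 = 1951 bp
  6636 − 5876 = 760 bp
  10615 − 6636 = 3979 bp
Sorted largest to smallest: 3979, 1967, 1951, 1523, 760, 435 bp.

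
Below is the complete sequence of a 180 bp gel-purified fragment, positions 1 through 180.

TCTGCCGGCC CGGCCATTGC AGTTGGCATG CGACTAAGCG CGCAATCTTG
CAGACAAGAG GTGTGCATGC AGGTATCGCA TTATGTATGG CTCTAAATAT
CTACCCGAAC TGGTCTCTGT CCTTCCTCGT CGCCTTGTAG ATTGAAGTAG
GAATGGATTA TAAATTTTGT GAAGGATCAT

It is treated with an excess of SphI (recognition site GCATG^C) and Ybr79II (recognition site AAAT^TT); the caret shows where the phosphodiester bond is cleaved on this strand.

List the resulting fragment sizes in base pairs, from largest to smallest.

96, 39, 30, 15 bp

SphI sites (GCATGC) start at positions 26, 65.
SphI cuts after base 5 of each site (before the last base), so after positions 30, 69.
The Ybr79II site (AAATTT) starts at position 162.
Ybr79II cuts after base 4 of each site, so after position 165.
Combined cut positions: 30, 69, 165.
Linear molecule, 3 cuts → 4 fragments:
  1–30 → 30 bp
  31–69 → 39 bp
  70–165 → 96 bp
  166–180 → 15 bp
Sorted largest to smallest: 96, 39, 30, 15 bp.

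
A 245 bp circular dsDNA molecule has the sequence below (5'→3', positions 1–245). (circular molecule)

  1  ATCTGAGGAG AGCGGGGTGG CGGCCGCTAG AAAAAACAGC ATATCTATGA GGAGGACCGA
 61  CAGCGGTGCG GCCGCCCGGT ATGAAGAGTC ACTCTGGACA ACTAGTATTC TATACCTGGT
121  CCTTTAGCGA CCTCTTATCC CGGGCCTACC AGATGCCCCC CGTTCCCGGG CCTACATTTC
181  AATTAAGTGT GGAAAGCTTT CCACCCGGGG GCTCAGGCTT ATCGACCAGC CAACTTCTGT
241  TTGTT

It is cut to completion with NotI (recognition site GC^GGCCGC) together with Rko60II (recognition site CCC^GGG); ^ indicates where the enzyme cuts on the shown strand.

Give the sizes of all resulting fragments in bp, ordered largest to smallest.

NotI sites (GCGGCCGC) start at positions 20, 68.
NotI cuts after base 2 of each site, so after positions 21, 69.
Rko60II sites (CCCGGG) start at positions 139, 165, 204.
Rko60II cuts after base 3 of each site, so after positions 141, 167, 206.
Combined cut positions: 21, 69, 141, 167, 206.
Circular molecule, 5 cuts → 5 fragments:
  22–69 → 48 bp
  70–141 → 72 bp
  142–167 → 26 bp
  168–206 → 39 bp
  207–245 then 1–21 → 39 + 21 = 60 bp
Sorted largest to smallest: 72, 60, 48, 39, 26 bp.

72, 60, 48, 39, 26 bp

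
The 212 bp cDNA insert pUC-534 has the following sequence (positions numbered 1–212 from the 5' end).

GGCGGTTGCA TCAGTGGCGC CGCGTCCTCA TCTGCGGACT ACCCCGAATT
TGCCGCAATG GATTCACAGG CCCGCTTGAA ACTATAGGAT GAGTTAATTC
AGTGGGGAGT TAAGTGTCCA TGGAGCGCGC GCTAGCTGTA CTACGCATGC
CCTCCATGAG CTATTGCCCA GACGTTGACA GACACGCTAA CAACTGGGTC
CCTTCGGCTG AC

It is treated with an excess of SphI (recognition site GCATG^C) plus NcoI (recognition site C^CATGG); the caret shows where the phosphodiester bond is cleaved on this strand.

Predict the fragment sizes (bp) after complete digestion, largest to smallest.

118, 63, 31 bp

The SphI site (GCATGC) starts at position 145.
SphI cuts after base 5 of each site (before the last base), so after position 149.
The NcoI site (CCATGG) starts at position 118.
NcoI cuts after the first base of each site, so after position 118.
Combined cut positions: 118, 149.
Linear molecule, 2 cuts → 3 fragments:
  1–118 → 118 bp
  119–149 → 31 bp
  150–212 → 63 bp
Sorted largest to smallest: 118, 63, 31 bp.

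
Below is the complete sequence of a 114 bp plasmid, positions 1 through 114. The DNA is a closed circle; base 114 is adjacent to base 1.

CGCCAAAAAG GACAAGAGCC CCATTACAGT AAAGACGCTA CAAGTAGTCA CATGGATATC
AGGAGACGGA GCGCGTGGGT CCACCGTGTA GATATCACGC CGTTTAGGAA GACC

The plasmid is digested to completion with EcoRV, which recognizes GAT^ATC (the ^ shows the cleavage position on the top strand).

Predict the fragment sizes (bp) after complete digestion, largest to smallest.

EcoRV sites (GATATC) start at positions 55, 91.
EcoRV cuts after base 3 of each site, so after positions 57, 93.
Circular molecule, 2 cuts → 2 fragments:
  58–93 → 36 bp
  94–114 then 1–57 → 21 + 57 = 78 bp
Sorted largest to smallest: 78, 36 bp.

78, 36 bp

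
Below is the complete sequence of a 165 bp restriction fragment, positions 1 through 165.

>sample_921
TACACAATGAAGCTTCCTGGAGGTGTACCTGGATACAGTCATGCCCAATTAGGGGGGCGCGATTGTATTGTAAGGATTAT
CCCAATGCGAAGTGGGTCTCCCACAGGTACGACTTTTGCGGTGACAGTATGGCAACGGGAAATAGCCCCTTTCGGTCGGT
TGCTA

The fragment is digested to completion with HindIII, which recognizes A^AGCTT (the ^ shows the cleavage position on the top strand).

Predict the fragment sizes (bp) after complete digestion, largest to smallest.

155, 10 bp

The HindIII site (AAGCTT) starts at position 10.
HindIII cuts after the first base of each site, so after position 10.
Linear molecule, 1 cut → 2 fragments:
  1–10 → 10 bp
  11–165 → 155 bp
Sorted largest to smallest: 155, 10 bp.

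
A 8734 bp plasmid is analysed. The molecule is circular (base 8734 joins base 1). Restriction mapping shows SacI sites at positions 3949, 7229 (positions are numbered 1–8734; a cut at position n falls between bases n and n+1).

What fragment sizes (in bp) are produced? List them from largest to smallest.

5454, 3280 bp

Circular molecule, 2 cuts → 2 fragments:
  7229 − 3949 = 3280 bp
  wrap: 8734 − 7229 + 3949 = 5454 bp
Sorted largest to smallest: 5454, 3280 bp.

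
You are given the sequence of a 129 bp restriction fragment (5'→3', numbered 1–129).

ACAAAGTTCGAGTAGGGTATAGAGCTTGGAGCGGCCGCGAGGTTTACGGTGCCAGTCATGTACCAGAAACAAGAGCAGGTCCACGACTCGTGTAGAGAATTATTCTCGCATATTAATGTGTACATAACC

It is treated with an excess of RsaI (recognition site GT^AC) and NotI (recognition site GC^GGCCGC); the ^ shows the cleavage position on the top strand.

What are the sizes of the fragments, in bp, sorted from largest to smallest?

RsaI sites (GTAC) start at positions 60, 120.
RsaI cuts after base 2 of each site, so after positions 61, 121.
The NotI site (GCGGCCGC) starts at position 31.
NotI cuts after base 2 of each site, so after position 32.
Combined cut positions: 32, 61, 121.
Linear molecule, 3 cuts → 4 fragments:
  1–32 → 32 bp
  33–61 → 29 bp
  62–121 → 60 bp
  122–129 → 8 bp
Sorted largest to smallest: 60, 32, 29, 8 bp.

60, 32, 29, 8 bp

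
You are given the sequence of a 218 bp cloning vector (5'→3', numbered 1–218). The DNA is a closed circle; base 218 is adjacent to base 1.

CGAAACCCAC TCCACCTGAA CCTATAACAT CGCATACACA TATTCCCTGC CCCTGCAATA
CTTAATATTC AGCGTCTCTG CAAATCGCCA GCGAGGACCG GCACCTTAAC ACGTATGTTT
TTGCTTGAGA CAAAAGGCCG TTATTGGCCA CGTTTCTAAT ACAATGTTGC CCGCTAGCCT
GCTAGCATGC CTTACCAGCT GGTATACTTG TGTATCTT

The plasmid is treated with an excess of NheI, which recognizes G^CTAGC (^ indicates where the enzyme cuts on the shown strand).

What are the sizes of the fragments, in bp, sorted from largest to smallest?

210, 8 bp

NheI sites (GCTAGC) start at positions 173, 181.
NheI cuts after the first base of each site, so after positions 173, 181.
Circular molecule, 2 cuts → 2 fragments:
  174–181 → 8 bp
  182–218 then 1–173 → 37 + 173 = 210 bp
Sorted largest to smallest: 210, 8 bp.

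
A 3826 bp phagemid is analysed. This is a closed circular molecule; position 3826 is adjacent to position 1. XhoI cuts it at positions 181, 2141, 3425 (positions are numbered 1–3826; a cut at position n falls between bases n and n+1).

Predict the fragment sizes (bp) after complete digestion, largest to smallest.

1960, 1284, 582 bp

Circular molecule, 3 cuts → 3 fragments:
  2141 − 181 = 1960 bp
  3425 − 2141 = 1284 bp
  wrap: 3826 − 3425 + 181 = 582 bp
Sorted largest to smallest: 1960, 1284, 582 bp.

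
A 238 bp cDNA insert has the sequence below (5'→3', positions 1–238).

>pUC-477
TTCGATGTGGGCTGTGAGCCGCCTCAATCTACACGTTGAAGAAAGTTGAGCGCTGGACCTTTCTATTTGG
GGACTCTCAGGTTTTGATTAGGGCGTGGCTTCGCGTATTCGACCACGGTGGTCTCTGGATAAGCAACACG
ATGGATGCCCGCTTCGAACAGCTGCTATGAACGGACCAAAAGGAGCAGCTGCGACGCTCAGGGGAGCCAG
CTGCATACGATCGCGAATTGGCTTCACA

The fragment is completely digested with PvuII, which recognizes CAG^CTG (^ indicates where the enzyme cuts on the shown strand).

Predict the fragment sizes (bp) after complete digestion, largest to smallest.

161, 28, 27, 22 bp

PvuII sites (CAGCTG) start at positions 159, 186, 208.
PvuII cuts after base 3 of each site, so after positions 161, 188, 210.
Linear molecule, 3 cuts → 4 fragments:
  1–161 → 161 bp
  162–188 → 27 bp
  189–210 → 22 bp
  211–238 → 28 bp
Sorted largest to smallest: 161, 28, 27, 22 bp.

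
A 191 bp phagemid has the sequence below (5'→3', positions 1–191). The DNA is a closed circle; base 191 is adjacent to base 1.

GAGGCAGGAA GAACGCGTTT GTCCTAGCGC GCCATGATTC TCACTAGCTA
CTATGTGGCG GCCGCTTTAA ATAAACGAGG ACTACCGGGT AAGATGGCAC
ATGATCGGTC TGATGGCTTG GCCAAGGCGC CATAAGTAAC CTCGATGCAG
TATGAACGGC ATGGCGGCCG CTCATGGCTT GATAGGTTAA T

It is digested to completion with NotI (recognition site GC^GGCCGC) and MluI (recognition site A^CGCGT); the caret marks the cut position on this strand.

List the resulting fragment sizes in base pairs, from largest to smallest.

NotI sites (GCGGCCGC) start at positions 58, 164.
NotI cuts after base 2 of each site, so after positions 59, 165.
The MluI site (ACGCGT) starts at position 13.
MluI cuts after the first base of each site, so after position 13.
Combined cut positions: 13, 59, 165.
Circular molecule, 3 cuts → 3 fragments:
  14–59 → 46 bp
  60–165 → 106 bp
  166–191 then 1–13 → 26 + 13 = 39 bp
Sorted largest to smallest: 106, 46, 39 bp.

106, 46, 39 bp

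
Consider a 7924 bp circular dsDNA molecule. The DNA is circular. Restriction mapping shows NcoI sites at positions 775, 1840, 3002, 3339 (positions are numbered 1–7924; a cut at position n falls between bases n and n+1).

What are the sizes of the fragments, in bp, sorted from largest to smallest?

5360, 1162, 1065, 337 bp

Circular molecule, 4 cuts → 4 fragments:
  1840 − 775 = 1065 bp
  3002 − 1840 = 1162 bp
  3339 − 3002 = 337 bp
  wrap: 7924 − 3339 + 775 = 5360 bp
Sorted largest to smallest: 5360, 1162, 1065, 337 bp.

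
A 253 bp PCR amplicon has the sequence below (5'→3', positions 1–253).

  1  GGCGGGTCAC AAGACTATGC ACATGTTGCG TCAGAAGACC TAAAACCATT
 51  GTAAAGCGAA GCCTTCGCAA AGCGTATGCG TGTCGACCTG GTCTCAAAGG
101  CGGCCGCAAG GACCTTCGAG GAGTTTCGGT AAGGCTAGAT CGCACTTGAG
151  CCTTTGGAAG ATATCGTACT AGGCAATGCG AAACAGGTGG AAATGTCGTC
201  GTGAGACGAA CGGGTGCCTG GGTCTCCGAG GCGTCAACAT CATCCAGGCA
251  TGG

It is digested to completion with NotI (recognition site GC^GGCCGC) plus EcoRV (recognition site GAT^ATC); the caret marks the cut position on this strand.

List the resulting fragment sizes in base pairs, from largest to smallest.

101, 91, 61 bp

The NotI site (GCGGCCGC) starts at position 100.
NotI cuts after base 2 of each site, so after position 101.
The EcoRV site (GATATC) starts at position 160.
EcoRV cuts after base 3 of each site, so after position 162.
Combined cut positions: 101, 162.
Linear molecule, 2 cuts → 3 fragments:
  1–101 → 101 bp
  102–162 → 61 bp
  163–253 → 91 bp
Sorted largest to smallest: 101, 91, 61 bp.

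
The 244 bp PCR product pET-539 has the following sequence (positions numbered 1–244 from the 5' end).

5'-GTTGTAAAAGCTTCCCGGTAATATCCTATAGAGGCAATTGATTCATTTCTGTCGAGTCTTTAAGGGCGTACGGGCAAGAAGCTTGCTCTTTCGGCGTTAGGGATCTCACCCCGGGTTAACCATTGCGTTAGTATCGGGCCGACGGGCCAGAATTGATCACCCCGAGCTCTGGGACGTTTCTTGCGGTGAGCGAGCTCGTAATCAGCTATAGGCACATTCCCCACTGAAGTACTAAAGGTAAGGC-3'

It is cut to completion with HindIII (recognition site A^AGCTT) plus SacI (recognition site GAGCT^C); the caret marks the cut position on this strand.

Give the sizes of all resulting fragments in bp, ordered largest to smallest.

89, 71, 48, 28, 8 bp

HindIII sites (AAGCTT) start at positions 8, 79.
HindIII cuts after the first base of each site, so after positions 8, 79.
SacI sites (GAGCTC) start at positions 164, 192.
SacI cuts after base 5 of each site (before the last base), so after positions 168, 196.
Combined cut positions: 8, 79, 168, 196.
Linear molecule, 4 cuts → 5 fragments:
  1–8 → 8 bp
  9–79 → 71 bp
  80–168 → 89 bp
  169–196 → 28 bp
  197–244 → 48 bp
Sorted largest to smallest: 89, 71, 48, 28, 8 bp.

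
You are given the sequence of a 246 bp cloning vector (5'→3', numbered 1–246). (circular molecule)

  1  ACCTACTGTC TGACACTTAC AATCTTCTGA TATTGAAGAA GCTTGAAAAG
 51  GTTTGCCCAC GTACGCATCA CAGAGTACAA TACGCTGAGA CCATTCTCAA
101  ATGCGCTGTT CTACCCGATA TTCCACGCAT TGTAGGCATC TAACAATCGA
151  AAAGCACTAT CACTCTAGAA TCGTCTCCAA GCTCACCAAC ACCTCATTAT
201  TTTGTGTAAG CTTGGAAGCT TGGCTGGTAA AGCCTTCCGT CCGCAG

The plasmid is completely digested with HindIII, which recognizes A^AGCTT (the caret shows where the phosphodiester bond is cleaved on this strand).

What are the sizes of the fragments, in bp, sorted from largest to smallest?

HindIII sites (AAGCTT) start at positions 39, 208, 216.
HindIII cuts after the first base of each site, so after positions 39, 208, 216.
Circular molecule, 3 cuts → 3 fragments:
  40–208 → 169 bp
  209–216 → 8 bp
  217–246 then 1–39 → 30 + 39 = 69 bp
Sorted largest to smallest: 169, 69, 8 bp.

169, 69, 8 bp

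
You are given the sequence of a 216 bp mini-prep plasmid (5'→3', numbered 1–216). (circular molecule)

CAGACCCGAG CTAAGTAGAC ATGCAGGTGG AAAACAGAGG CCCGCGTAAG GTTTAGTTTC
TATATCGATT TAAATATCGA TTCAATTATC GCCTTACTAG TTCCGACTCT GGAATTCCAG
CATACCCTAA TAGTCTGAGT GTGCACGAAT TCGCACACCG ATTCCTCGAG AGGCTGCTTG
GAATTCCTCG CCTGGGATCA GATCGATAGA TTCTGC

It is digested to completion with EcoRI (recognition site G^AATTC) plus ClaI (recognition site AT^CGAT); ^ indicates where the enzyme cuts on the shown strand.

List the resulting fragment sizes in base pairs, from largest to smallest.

EcoRI sites (GAATTC) start at positions 112, 147, 181.
EcoRI cuts after the first base of each site, so after positions 112, 147, 181.
ClaI sites (ATCGAT) start at positions 64, 76, 202.
ClaI cuts after base 2 of each site, so after positions 65, 77, 203.
Combined cut positions: 65, 77, 112, 147, 181, 203.
Circular molecule, 6 cuts → 6 fragments:
  66–77 → 12 bp
  78–112 → 35 bp
  113–147 → 35 bp
  148–181 → 34 bp
  182–203 → 22 bp
  204–216 then 1–65 → 13 + 65 = 78 bp
Sorted largest to smallest: 78, 35, 35, 34, 22, 12 bp.

78, 35, 35, 34, 22, 12 bp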